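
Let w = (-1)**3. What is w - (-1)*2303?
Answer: 2302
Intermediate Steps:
w = -1
w - (-1)*2303 = -1 - (-1)*2303 = -1 - 1*(-2303) = -1 + 2303 = 2302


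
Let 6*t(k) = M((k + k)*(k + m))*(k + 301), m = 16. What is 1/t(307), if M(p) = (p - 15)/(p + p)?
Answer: 15657/793228 ≈ 0.019738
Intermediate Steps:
M(p) = (-15 + p)/(2*p) (M(p) = (-15 + p)/((2*p)) = (-15 + p)*(1/(2*p)) = (-15 + p)/(2*p))
t(k) = (-15 + 2*k*(16 + k))*(301 + k)/(24*k*(16 + k)) (t(k) = (((-15 + (k + k)*(k + 16))/(2*(((k + k)*(k + 16)))))*(k + 301))/6 = (((-15 + (2*k)*(16 + k))/(2*(((2*k)*(16 + k)))))*(301 + k))/6 = (((-15 + 2*k*(16 + k))/(2*((2*k*(16 + k)))))*(301 + k))/6 = (((1/(2*k*(16 + k)))*(-15 + 2*k*(16 + k))/2)*(301 + k))/6 = (((-15 + 2*k*(16 + k))/(4*k*(16 + k)))*(301 + k))/6 = ((-15 + 2*k*(16 + k))*(301 + k)/(4*k*(16 + k)))/6 = (-15 + 2*k*(16 + k))*(301 + k)/(24*k*(16 + k)))
1/t(307) = 1/((1/24)*(-15 + 2*307*(16 + 307))*(301 + 307)/(307*(16 + 307))) = 1/((1/24)*(1/307)*(-15 + 2*307*323)*608/323) = 1/((1/24)*(1/307)*(1/323)*(-15 + 198322)*608) = 1/((1/24)*(1/307)*(1/323)*198307*608) = 1/(793228/15657) = 15657/793228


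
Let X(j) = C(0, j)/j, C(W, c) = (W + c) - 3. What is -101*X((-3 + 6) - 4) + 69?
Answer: -335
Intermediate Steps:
C(W, c) = -3 + W + c
X(j) = (-3 + j)/j (X(j) = (-3 + 0 + j)/j = (-3 + j)/j)
-101*X((-3 + 6) - 4) + 69 = -101*(-3 + ((-3 + 6) - 4))/((-3 + 6) - 4) + 69 = -101*(-3 + (3 - 4))/(3 - 4) + 69 = -101*(-3 - 1)/(-1) + 69 = -(-101)*(-4) + 69 = -101*4 + 69 = -404 + 69 = -335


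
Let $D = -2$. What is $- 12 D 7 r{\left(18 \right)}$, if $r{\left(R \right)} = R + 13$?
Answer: $5208$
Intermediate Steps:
$r{\left(R \right)} = 13 + R$
$- 12 D 7 r{\left(18 \right)} = \left(-12\right) \left(-2\right) 7 \left(13 + 18\right) = 24 \cdot 7 \cdot 31 = 168 \cdot 31 = 5208$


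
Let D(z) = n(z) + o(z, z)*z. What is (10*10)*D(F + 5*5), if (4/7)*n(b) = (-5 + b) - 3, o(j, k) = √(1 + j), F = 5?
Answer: 3850 + 3000*√31 ≈ 20553.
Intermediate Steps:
n(b) = -14 + 7*b/4 (n(b) = 7*((-5 + b) - 3)/4 = 7*(-8 + b)/4 = -14 + 7*b/4)
D(z) = -14 + 7*z/4 + z*√(1 + z) (D(z) = (-14 + 7*z/4) + √(1 + z)*z = (-14 + 7*z/4) + z*√(1 + z) = -14 + 7*z/4 + z*√(1 + z))
(10*10)*D(F + 5*5) = (10*10)*(-14 + 7*(5 + 5*5)/4 + (5 + 5*5)*√(1 + (5 + 5*5))) = 100*(-14 + 7*(5 + 25)/4 + (5 + 25)*√(1 + (5 + 25))) = 100*(-14 + (7/4)*30 + 30*√(1 + 30)) = 100*(-14 + 105/2 + 30*√31) = 100*(77/2 + 30*√31) = 3850 + 3000*√31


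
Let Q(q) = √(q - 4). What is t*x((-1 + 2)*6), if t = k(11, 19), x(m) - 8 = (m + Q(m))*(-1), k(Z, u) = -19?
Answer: -38 + 19*√2 ≈ -11.130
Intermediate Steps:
Q(q) = √(-4 + q)
x(m) = 8 - m - √(-4 + m) (x(m) = 8 + (m + √(-4 + m))*(-1) = 8 + (-m - √(-4 + m)) = 8 - m - √(-4 + m))
t = -19
t*x((-1 + 2)*6) = -19*(8 - (-1 + 2)*6 - √(-4 + (-1 + 2)*6)) = -19*(8 - 6 - √(-4 + 1*6)) = -19*(8 - 1*6 - √(-4 + 6)) = -19*(8 - 6 - √2) = -19*(2 - √2) = -38 + 19*√2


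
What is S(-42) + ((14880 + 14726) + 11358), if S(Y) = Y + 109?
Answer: 41031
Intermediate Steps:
S(Y) = 109 + Y
S(-42) + ((14880 + 14726) + 11358) = (109 - 42) + ((14880 + 14726) + 11358) = 67 + (29606 + 11358) = 67 + 40964 = 41031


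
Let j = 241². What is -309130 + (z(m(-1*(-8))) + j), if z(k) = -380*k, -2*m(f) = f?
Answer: -249529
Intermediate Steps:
j = 58081
m(f) = -f/2
-309130 + (z(m(-1*(-8))) + j) = -309130 + (-(-190)*(-1*(-8)) + 58081) = -309130 + (-(-190)*8 + 58081) = -309130 + (-380*(-4) + 58081) = -309130 + (1520 + 58081) = -309130 + 59601 = -249529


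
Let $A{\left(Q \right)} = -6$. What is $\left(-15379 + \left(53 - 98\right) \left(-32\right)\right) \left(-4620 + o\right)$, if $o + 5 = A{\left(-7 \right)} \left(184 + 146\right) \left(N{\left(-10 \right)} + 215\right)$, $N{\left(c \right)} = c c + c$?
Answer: $8482229975$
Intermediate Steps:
$N{\left(c \right)} = c + c^{2}$ ($N{\left(c \right)} = c^{2} + c = c + c^{2}$)
$o = -603905$ ($o = -5 - 6 \left(184 + 146\right) \left(- 10 \left(1 - 10\right) + 215\right) = -5 - 6 \cdot 330 \left(\left(-10\right) \left(-9\right) + 215\right) = -5 - 6 \cdot 330 \left(90 + 215\right) = -5 - 6 \cdot 330 \cdot 305 = -5 - 603900 = -603905$)
$\left(-15379 + \left(53 - 98\right) \left(-32\right)\right) \left(-4620 + o\right) = \left(-15379 + \left(53 - 98\right) \left(-32\right)\right) \left(-4620 - 603905\right) = \left(-15379 - -1440\right) \left(-608525\right) = \left(-15379 + 1440\right) \left(-608525\right) = \left(-13939\right) \left(-608525\right) = 8482229975$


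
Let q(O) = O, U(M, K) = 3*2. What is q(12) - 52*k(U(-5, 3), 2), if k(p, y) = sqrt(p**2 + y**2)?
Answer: 12 - 104*sqrt(10) ≈ -316.88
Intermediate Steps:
U(M, K) = 6
q(12) - 52*k(U(-5, 3), 2) = 12 - 52*sqrt(6**2 + 2**2) = 12 - 52*sqrt(36 + 4) = 12 - 104*sqrt(10)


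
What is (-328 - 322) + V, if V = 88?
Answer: -562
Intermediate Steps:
(-328 - 322) + V = (-328 - 322) + 88 = -650 + 88 = -562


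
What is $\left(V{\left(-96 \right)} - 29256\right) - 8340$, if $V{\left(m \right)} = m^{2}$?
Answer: $-28380$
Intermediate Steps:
$\left(V{\left(-96 \right)} - 29256\right) - 8340 = \left(\left(-96\right)^{2} - 29256\right) - 8340 = \left(9216 - 29256\right) - 8340 = -20040 - 8340 = -28380$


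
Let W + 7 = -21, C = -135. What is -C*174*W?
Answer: -657720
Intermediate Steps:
W = -28 (W = -7 - 21 = -28)
-C*174*W = -(-135*174)*(-28) = -(-23490)*(-28) = -1*657720 = -657720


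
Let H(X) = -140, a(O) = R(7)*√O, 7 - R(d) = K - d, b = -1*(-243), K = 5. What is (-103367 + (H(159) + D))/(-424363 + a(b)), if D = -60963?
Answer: 34897491305/90041968043 + 6661035*√3/90041968043 ≈ 0.38770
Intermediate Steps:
b = 243
R(d) = 2 + d (R(d) = 7 - (5 - d) = 7 + (-5 + d) = 2 + d)
a(O) = 9*√O (a(O) = (2 + 7)*√O = 9*√O)
(-103367 + (H(159) + D))/(-424363 + a(b)) = (-103367 + (-140 - 60963))/(-424363 + 9*√243) = (-103367 - 61103)/(-424363 + 9*(9*√3)) = -164470/(-424363 + 81*√3)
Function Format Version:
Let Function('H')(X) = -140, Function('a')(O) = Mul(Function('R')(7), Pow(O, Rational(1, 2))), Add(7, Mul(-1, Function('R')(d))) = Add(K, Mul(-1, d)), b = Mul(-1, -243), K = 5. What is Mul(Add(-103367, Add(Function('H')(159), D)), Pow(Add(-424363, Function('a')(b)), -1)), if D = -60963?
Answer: Add(Rational(34897491305, 90041968043), Mul(Rational(6661035, 90041968043), Pow(3, Rational(1, 2)))) ≈ 0.38770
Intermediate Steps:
b = 243
Function('R')(d) = Add(2, d) (Function('R')(d) = Add(7, Mul(-1, Add(5, Mul(-1, d)))) = Add(7, Add(-5, d)) = Add(2, d))
Function('a')(O) = Mul(9, Pow(O, Rational(1, 2))) (Function('a')(O) = Mul(Add(2, 7), Pow(O, Rational(1, 2))) = Mul(9, Pow(O, Rational(1, 2))))
Mul(Add(-103367, Add(Function('H')(159), D)), Pow(Add(-424363, Function('a')(b)), -1)) = Mul(Add(-103367, Add(-140, -60963)), Pow(Add(-424363, Mul(9, Pow(243, Rational(1, 2)))), -1)) = Mul(Add(-103367, -61103), Pow(Add(-424363, Mul(9, Mul(9, Pow(3, Rational(1, 2))))), -1)) = Mul(-164470, Pow(Add(-424363, Mul(81, Pow(3, Rational(1, 2)))), -1))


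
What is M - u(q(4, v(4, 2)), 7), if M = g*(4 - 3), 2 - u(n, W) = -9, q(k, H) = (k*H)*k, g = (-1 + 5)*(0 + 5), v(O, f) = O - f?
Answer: 9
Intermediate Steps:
g = 20 (g = 4*5 = 20)
q(k, H) = H*k² (q(k, H) = (H*k)*k = H*k²)
u(n, W) = 11 (u(n, W) = 2 - 1*(-9) = 2 + 9 = 11)
M = 20 (M = 20*(4 - 3) = 20*1 = 20)
M - u(q(4, v(4, 2)), 7) = 20 - 1*11 = 20 - 11 = 9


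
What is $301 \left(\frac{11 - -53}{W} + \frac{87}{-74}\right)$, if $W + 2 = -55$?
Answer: $- \frac{2918195}{4218} \approx -691.84$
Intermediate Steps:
$W = -57$ ($W = -2 - 55 = -57$)
$301 \left(\frac{11 - -53}{W} + \frac{87}{-74}\right) = 301 \left(\frac{11 - -53}{-57} + \frac{87}{-74}\right) = 301 \left(\left(11 + 53\right) \left(- \frac{1}{57}\right) + 87 \left(- \frac{1}{74}\right)\right) = 301 \left(64 \left(- \frac{1}{57}\right) - \frac{87}{74}\right) = 301 \left(- \frac{64}{57} - \frac{87}{74}\right) = 301 \left(- \frac{9695}{4218}\right) = - \frac{2918195}{4218}$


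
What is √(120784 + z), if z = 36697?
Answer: √157481 ≈ 396.84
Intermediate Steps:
√(120784 + z) = √(120784 + 36697) = √157481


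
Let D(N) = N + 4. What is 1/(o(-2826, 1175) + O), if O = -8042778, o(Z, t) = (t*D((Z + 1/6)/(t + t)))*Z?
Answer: -2/34664151 ≈ -5.7696e-8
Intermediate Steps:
D(N) = 4 + N
o(Z, t) = Z*t*(4 + (⅙ + Z)/(2*t)) (o(Z, t) = (t*(4 + (Z + 1/6)/(t + t)))*Z = (t*(4 + (Z + ⅙)/((2*t))))*Z = (t*(4 + (⅙ + Z)*(1/(2*t))))*Z = (t*(4 + (⅙ + Z)/(2*t)))*Z = Z*t*(4 + (⅙ + Z)/(2*t)))
1/(o(-2826, 1175) + O) = 1/((1/12)*(-2826)*(1 + 6*(-2826) + 48*1175) - 8042778) = 1/((1/12)*(-2826)*(1 - 16956 + 56400) - 8042778) = 1/((1/12)*(-2826)*39445 - 8042778) = 1/(-18578595/2 - 8042778) = 1/(-34664151/2) = -2/34664151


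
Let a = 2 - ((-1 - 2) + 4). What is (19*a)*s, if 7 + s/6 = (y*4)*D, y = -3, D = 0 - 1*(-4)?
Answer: -6270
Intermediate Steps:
D = 4 (D = 0 + 4 = 4)
a = 1 (a = 2 - (-3 + 4) = 2 - 1*1 = 2 - 1 = 1)
s = -330 (s = -42 + 6*(-3*4*4) = -42 + 6*(-12*4) = -42 + 6*(-48) = -42 - 288 = -330)
(19*a)*s = (19*1)*(-330) = 19*(-330) = -6270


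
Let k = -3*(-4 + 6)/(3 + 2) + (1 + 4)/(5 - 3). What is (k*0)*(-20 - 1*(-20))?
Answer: 0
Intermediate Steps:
k = 13/10 (k = -6/5 + 5/2 = 13/10 ≈ 1.3000)
(k*0)*(-20 - 1*(-20)) = ((13/10)*0)*(-20 - 1*(-20)) = 0*(-20 + 20) = 0*0 = 0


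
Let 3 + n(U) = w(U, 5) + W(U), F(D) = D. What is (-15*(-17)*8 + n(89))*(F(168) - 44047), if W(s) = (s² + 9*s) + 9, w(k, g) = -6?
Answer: -472225798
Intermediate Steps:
W(s) = 9 + s² + 9*s
n(U) = U² + 9*U (n(U) = -3 + (-6 + (9 + U² + 9*U)) = -3 + (3 + U² + 9*U) = U² + 9*U)
(-15*(-17)*8 + n(89))*(F(168) - 44047) = (-15*(-17)*8 + 89*(9 + 89))*(168 - 44047) = (255*8 + 89*98)*(-43879) = (2040 + 8722)*(-43879) = 10762*(-43879) = -472225798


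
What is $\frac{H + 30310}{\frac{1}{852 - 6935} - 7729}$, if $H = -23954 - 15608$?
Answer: $\frac{4689993}{3917959} \approx 1.1971$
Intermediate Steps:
$H = -39562$ ($H = -23954 - 15608 = -39562$)
$\frac{H + 30310}{\frac{1}{852 - 6935} - 7729} = \frac{-39562 + 30310}{\frac{1}{852 - 6935} - 7729} = - \frac{9252}{\frac{1}{-6083} - 7729} = - \frac{9252}{- \frac{1}{6083} - 7729} = - \frac{9252}{- \frac{47015508}{6083}} = \left(-9252\right) \left(- \frac{6083}{47015508}\right) = \frac{4689993}{3917959}$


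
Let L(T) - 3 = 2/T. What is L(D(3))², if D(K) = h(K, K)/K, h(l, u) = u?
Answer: 25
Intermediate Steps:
D(K) = 1 (D(K) = K/K = 1)
L(T) = 3 + 2/T
L(D(3))² = (3 + 2/1)² = (3 + 2*1)² = (3 + 2)² = 5² = 25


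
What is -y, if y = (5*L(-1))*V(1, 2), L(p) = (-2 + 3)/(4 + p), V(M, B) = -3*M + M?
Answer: 10/3 ≈ 3.3333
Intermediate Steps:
V(M, B) = -2*M
L(p) = 1/(4 + p)
y = -10/3 (y = (5/(4 - 1))*(-2*1) = (5/3)*(-2) = -10/3 ≈ -3.3333)
-y = -1*(-10/3) = 10/3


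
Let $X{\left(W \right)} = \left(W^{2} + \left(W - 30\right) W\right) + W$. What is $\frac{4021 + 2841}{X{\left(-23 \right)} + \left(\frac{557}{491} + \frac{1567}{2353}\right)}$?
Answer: $\frac{7927826426}{1995012193} \approx 3.9738$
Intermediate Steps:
$X{\left(W \right)} = W + W^{2} + W \left(-30 + W\right)$ ($X{\left(W \right)} = \left(W^{2} + \left(W - 30\right) W\right) + W = \left(W^{2} + \left(-30 + W\right) W\right) + W = \left(W^{2} + W \left(-30 + W\right)\right) + W = W + W^{2} + W \left(-30 + W\right)$)
$\frac{4021 + 2841}{X{\left(-23 \right)} + \left(\frac{557}{491} + \frac{1567}{2353}\right)} = \frac{4021 + 2841}{- 23 \left(-29 + 2 \left(-23\right)\right) + \left(\frac{557}{491} + \frac{1567}{2353}\right)} = \frac{6862}{- 23 \left(-29 - 46\right) + \left(557 \cdot \frac{1}{491} + 1567 \cdot \frac{1}{2353}\right)} = \frac{6862}{\left(-23\right) \left(-75\right) + \left(\frac{557}{491} + \frac{1567}{2353}\right)} = \frac{6862}{1725 + \frac{2080018}{1155323}} = \frac{6862}{\frac{1995012193}{1155323}} = 6862 \cdot \frac{1155323}{1995012193} = \frac{7927826426}{1995012193}$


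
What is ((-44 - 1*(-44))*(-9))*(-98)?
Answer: 0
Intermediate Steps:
((-44 - 1*(-44))*(-9))*(-98) = ((-44 + 44)*(-9))*(-98) = (0*(-9))*(-98) = 0*(-98) = 0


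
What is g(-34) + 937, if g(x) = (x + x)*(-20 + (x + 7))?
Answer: 4133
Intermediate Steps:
g(x) = 2*x*(-13 + x) (g(x) = (2*x)*(-20 + (7 + x)) = (2*x)*(-13 + x) = 2*x*(-13 + x))
g(-34) + 937 = 2*(-34)*(-13 - 34) + 937 = 2*(-34)*(-47) + 937 = 3196 + 937 = 4133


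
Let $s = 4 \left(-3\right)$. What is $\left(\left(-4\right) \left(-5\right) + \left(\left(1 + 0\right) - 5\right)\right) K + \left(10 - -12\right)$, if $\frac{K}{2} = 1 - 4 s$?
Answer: $1590$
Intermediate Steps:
$s = -12$
$K = 98$ ($K = 2 \left(1 - -48\right) = 2 \left(1 + 48\right) = 2 \cdot 49 = 98$)
$\left(\left(-4\right) \left(-5\right) + \left(\left(1 + 0\right) - 5\right)\right) K + \left(10 - -12\right) = \left(\left(-4\right) \left(-5\right) + \left(\left(1 + 0\right) - 5\right)\right) 98 + \left(10 - -12\right) = \left(20 + \left(1 - 5\right)\right) 98 + \left(10 + 12\right) = \left(20 - 4\right) 98 + 22 = 16 \cdot 98 + 22 = 1568 + 22 = 1590$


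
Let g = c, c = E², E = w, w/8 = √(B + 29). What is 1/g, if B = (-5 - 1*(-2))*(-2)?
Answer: 1/2240 ≈ 0.00044643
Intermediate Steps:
B = 6 (B = (-5 + 2)*(-2) = -3*(-2) = 6)
w = 8*√35 (w = 8*√(6 + 29) = 8*√35 ≈ 47.329)
E = 8*√35 ≈ 47.329
c = 2240 (c = (8*√35)² = 2240)
g = 2240
1/g = 1/2240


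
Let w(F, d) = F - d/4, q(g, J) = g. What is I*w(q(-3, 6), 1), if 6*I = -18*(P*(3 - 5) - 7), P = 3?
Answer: -507/4 ≈ -126.75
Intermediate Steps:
I = 39 (I = (-18*(3*(3 - 5) - 7))/6 = (-18*(3*(-2) - 7))/6 = (-18*(-6 - 7))/6 = (-18*(-13))/6 = (⅙)*234 = 39)
w(F, d) = F - d/4
I*w(q(-3, 6), 1) = 39*(-3 - ¼*1) = 39*(-3 - ¼) = 39*(-13/4) = -507/4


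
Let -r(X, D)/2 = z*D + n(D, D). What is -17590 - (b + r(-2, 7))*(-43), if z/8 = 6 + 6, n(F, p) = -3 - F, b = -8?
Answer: -74866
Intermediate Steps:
z = 96 (z = 8*(6 + 6) = 8*12 = 96)
r(X, D) = 6 - 190*D (r(X, D) = -2*(96*D + (-3 - D)) = -2*(-3 + 95*D) = 6 - 190*D)
-17590 - (b + r(-2, 7))*(-43) = -17590 - (-8 + (6 - 190*7))*(-43) = -17590 - (-8 + (6 - 1330))*(-43) = -17590 - (-8 - 1324)*(-43) = -17590 - (-1332)*(-43) = -17590 - 1*57276 = -17590 - 57276 = -74866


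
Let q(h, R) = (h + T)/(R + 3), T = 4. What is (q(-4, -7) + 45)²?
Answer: 2025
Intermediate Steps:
q(h, R) = (4 + h)/(3 + R) (q(h, R) = (h + 4)/(R + 3) = (4 + h)/(3 + R))
(q(-4, -7) + 45)² = ((4 - 4)/(3 - 7) + 45)² = (0/(-4) + 45)² = (-¼*0 + 45)² = (0 + 45)² = 45² = 2025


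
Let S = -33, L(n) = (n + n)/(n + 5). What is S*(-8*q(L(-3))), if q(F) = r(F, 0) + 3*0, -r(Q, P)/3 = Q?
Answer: 2376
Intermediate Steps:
r(Q, P) = -3*Q
L(n) = 2*n/(5 + n) (L(n) = (2*n)/(5 + n) = 2*n/(5 + n))
q(F) = -3*F (q(F) = -3*F + 3*0 = -3*F + 0 = -3*F)
S*(-8*q(L(-3))) = -(-264)*(-6*(-3)/(5 - 3)) = -(-264)*(-6*(-3)/2) = -(-264)*(-3*(-3)) = -(-264)*9 = -33*(-72) = 2376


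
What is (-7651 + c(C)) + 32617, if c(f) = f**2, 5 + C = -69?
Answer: 30442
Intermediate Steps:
C = -74 (C = -5 - 69 = -74)
(-7651 + c(C)) + 32617 = (-7651 + (-74)**2) + 32617 = (-7651 + 5476) + 32617 = -2175 + 32617 = 30442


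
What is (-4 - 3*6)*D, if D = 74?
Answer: -1628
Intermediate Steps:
(-4 - 3*6)*D = (-4 - 3*6)*74 = (-4 - 18)*74 = -22*74 = -1628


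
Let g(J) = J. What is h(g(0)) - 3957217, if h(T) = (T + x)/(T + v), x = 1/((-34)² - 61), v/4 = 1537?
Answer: -26640222277019/6732060 ≈ -3.9572e+6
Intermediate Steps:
v = 6148 (v = 4*1537 = 6148)
x = 1/1095 (x = 1/(1156 - 61) = 1/1095 ≈ 0.00091324)
h(T) = (1/1095 + T)/(6148 + T) (h(T) = (T + 1/1095)/(T + 6148) = (1/1095 + T)/(6148 + T))
h(g(0)) - 3957217 = (1/1095 + 0)/(6148 + 0) - 3957217 = (1/1095)/6148 - 3957217 = (1/6148)*(1/1095) - 3957217 = 1/6732060 - 3957217 = -26640222277019/6732060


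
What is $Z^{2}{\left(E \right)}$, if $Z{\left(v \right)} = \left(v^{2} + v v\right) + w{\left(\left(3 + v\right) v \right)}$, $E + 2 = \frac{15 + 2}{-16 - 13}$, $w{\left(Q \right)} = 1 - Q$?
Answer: $\frac{168766081}{707281} \approx 238.61$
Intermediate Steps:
$E = - \frac{75}{29}$ ($E = -2 + \frac{15 + 2}{-16 - 13} = -2 + \frac{17}{-29} = -2 + 17 \left(- \frac{1}{29}\right) = -2 - \frac{17}{29} = - \frac{75}{29} \approx -2.5862$)
$Z{\left(v \right)} = 1 + 2 v^{2} - v \left(3 + v\right)$ ($Z{\left(v \right)} = \left(v^{2} + v v\right) - \left(-1 + \left(3 + v\right) v\right) = \left(v^{2} + v^{2}\right) - \left(-1 + v \left(3 + v\right)\right) = 2 v^{2} - \left(-1 + v \left(3 + v\right)\right) = 1 + 2 v^{2} - v \left(3 + v\right)$)
$Z^{2}{\left(E \right)} = \left(1 + \left(- \frac{75}{29}\right)^{2} - - \frac{225}{29}\right)^{2} = \left(1 + \frac{5625}{841} + \frac{225}{29}\right)^{2} = \left(\frac{12991}{841}\right)^{2} = \frac{168766081}{707281}$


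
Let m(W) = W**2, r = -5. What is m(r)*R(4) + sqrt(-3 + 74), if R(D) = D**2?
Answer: 400 + sqrt(71) ≈ 408.43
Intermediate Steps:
m(r)*R(4) + sqrt(-3 + 74) = (-5)**2*4**2 + sqrt(-3 + 74) = 25*16 + sqrt(71) = 400 + sqrt(71)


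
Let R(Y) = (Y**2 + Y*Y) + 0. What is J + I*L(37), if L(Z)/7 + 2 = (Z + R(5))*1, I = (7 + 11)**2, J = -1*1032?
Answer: 191748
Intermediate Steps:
R(Y) = 2*Y**2 (R(Y) = (Y**2 + Y**2) + 0 = 2*Y**2 + 0 = 2*Y**2)
J = -1032
I = 324 (I = 18**2 = 324)
L(Z) = 336 + 7*Z (L(Z) = -14 + 7*((Z + 2*5**2)*1) = -14 + 7*((Z + 2*25)*1) = -14 + 7*((Z + 50)*1) = -14 + 7*((50 + Z)*1) = -14 + 7*(50 + Z) = -14 + (350 + 7*Z) = 336 + 7*Z)
J + I*L(37) = -1032 + 324*(336 + 7*37) = -1032 + 324*(336 + 259) = -1032 + 324*595 = -1032 + 192780 = 191748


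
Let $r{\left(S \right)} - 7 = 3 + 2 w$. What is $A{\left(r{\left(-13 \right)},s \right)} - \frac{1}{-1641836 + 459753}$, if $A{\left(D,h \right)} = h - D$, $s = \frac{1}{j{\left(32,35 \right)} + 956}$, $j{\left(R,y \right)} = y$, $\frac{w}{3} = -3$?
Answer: $\frac{9372737098}{1171444253} \approx 8.001$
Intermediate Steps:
$w = -9$ ($w = 3 \left(-3\right) = -9$)
$r{\left(S \right)} = -8$ ($r{\left(S \right)} = 7 + \left(3 + 2 \left(-9\right)\right) = 7 + \left(3 - 18\right) = 7 - 15 = -8$)
$s = \frac{1}{991}$ ($s = \frac{1}{35 + 956} = \frac{1}{991} \approx 0.0010091$)
$A{\left(r{\left(-13 \right)},s \right)} - \frac{1}{-1641836 + 459753} = \left(\frac{1}{991} - -8\right) - \frac{1}{-1641836 + 459753} = \left(\frac{1}{991} + 8\right) - \frac{1}{-1182083} = \frac{7929}{991} - - \frac{1}{1182083} = \frac{7929}{991} + \frac{1}{1182083} = \frac{9372737098}{1171444253}$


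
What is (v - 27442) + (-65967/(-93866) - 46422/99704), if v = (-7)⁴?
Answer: -58587970828977/2339703916 ≈ -25041.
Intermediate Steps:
v = 2401
(v - 27442) + (-65967/(-93866) - 46422/99704) = (2401 - 27442) + (-65967/(-93866) - 46422/99704) = -25041 + (-65967*(-1/93866) - 46422*1/99704) = -25041 + (65967/93866 - 23211/49852) = -25041 + 554931579/2339703916 = -58587970828977/2339703916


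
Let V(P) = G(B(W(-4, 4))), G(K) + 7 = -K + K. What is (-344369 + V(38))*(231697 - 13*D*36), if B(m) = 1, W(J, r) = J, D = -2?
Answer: -80113222008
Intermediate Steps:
G(K) = -7 (G(K) = -7 + (-K + K) = -7 + 0 = -7)
V(P) = -7
(-344369 + V(38))*(231697 - 13*D*36) = (-344369 - 7)*(231697 - 13*(-2)*36) = -344376*(231697 + 26*36) = -344376*(231697 + 936) = -344376*232633 = -80113222008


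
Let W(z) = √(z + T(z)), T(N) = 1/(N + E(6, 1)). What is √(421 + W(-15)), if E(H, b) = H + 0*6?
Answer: √(3789 + 6*I*√34)/3 ≈ 20.518 + 0.094727*I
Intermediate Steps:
E(H, b) = H (E(H, b) = H + 0 = H)
T(N) = 1/(6 + N) (T(N) = 1/(N + 6) = 1/(6 + N))
W(z) = √(z + 1/(6 + z))
√(421 + W(-15)) = √(421 + √((1 - 15*(6 - 15))/(6 - 15))) = √(421 + √((1 - 15*(-9))/(-9))) = √(421 + √(-(1 + 135)/9)) = √(421 + √(-⅑*136)) = √(421 + √(-136/9)) = √(421 + 2*I*√34/3)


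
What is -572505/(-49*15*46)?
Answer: 38167/2254 ≈ 16.933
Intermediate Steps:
-572505/(-49*15*46) = -572505/((-735*46)) = -572505/(-33810) = -572505*(-1/33810) = 38167/2254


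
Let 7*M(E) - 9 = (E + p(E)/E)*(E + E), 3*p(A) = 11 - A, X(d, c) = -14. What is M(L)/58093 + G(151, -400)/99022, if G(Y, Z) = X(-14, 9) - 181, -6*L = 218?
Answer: 239347327/51772365414 ≈ 0.0046231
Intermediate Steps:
L = -109/3 (L = -1/6*218 = -109/3 ≈ -36.333)
G(Y, Z) = -195 (G(Y, Z) = -14 - 181 = -195)
p(A) = 11/3 - A/3 (p(A) = (11 - A)/3 = 11/3 - A/3)
M(E) = 9/7 + 2*E*(E + (11/3 - E/3)/E)/7 (M(E) = 9/7 + ((E + (11/3 - E/3)/E)*(E + E))/7 = 9/7 + ((E + (11/3 - E/3)/E)*(2*E))/7 = 9/7 + (2*E*(E + (11/3 - E/3)/E))/7 = 9/7 + 2*E*(E + (11/3 - E/3)/E)/7)
M(L)/58093 + G(151, -400)/99022 = (7/3 - 2/21*(-109/3) + 2*(-109/3)**2/7)/58093 - 195/99022 = (7/3 + 218/63 + (2/7)*(11881/9))*(1/58093) - 195*1/99022 = (7/3 + 218/63 + 23762/63)*(1/58093) - 195/99022 = (24127/63)*(1/58093) - 195/99022 = 24127/3659859 - 195/99022 = 239347327/51772365414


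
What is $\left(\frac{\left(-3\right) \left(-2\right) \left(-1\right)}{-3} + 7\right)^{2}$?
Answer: $81$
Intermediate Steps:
$\left(\frac{\left(-3\right) \left(-2\right) \left(-1\right)}{-3} + 7\right)^{2} = \left(6 \left(-1\right) \left(- \frac{1}{3}\right) + 7\right)^{2} = \left(\left(-6\right) \left(- \frac{1}{3}\right) + 7\right)^{2} = \left(2 + 7\right)^{2} = 9^{2} = 81$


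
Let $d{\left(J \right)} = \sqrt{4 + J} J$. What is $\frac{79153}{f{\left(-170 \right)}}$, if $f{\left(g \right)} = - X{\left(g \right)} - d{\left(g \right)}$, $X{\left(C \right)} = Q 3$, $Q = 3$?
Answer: $- \frac{712377}{4797481} - \frac{13456010 i \sqrt{166}}{4797481} \approx -0.14849 - 36.137 i$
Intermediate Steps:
$X{\left(C \right)} = 9$ ($X{\left(C \right)} = 3 \cdot 3 = 9$)
$d{\left(J \right)} = J \sqrt{4 + J}$
$f{\left(g \right)} = -9 - g \sqrt{4 + g}$ ($f{\left(g \right)} = \left(-1\right) 9 - g \sqrt{4 + g} = -9 - g \sqrt{4 + g}$)
$\frac{79153}{f{\left(-170 \right)}} = \frac{79153}{-9 - - 170 \sqrt{4 - 170}} = \frac{79153}{-9 - - 170 \sqrt{-166}} = \frac{79153}{-9 - - 170 i \sqrt{166}} = \frac{79153}{-9 + 170 i \sqrt{166}}$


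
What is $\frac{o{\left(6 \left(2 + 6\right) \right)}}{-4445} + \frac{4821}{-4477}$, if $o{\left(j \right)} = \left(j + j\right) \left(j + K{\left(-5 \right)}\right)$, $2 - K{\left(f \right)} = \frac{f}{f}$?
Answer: $- \frac{6069879}{2842895} \approx -2.1351$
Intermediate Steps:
$K{\left(f \right)} = 1$ ($K{\left(f \right)} = 2 - \frac{f}{f} = 2 - 1 = 1$)
$o{\left(j \right)} = 2 j \left(1 + j\right)$ ($o{\left(j \right)} = \left(j + j\right) \left(j + 1\right) = 2 j \left(1 + j\right)$)
$\frac{o{\left(6 \left(2 + 6\right) \right)}}{-4445} + \frac{4821}{-4477} = \frac{2 \cdot 6 \left(2 + 6\right) \left(1 + 6 \left(2 + 6\right)\right)}{-4445} + \frac{4821}{-4477} = 2 \cdot 6 \cdot 8 \left(1 + 6 \cdot 8\right) \left(- \frac{1}{4445}\right) + 4821 \left(- \frac{1}{4477}\right) = 2 \cdot 48 \left(1 + 48\right) \left(- \frac{1}{4445}\right) - \frac{4821}{4477} = 2 \cdot 48 \cdot 49 \left(- \frac{1}{4445}\right) - \frac{4821}{4477} = 4704 \left(- \frac{1}{4445}\right) - \frac{4821}{4477} = - \frac{672}{635} - \frac{4821}{4477} = - \frac{6069879}{2842895}$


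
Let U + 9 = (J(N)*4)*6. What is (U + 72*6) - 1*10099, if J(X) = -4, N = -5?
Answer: -9772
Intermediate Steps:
U = -105 (U = -9 - 4*4*6 = -9 - 16*6 = -9 - 96 = -105)
(U + 72*6) - 1*10099 = (-105 + 72*6) - 1*10099 = (-105 + 432) - 10099 = 327 - 10099 = -9772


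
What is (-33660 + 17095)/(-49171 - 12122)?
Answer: 16565/61293 ≈ 0.27026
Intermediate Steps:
(-33660 + 17095)/(-49171 - 12122) = -16565/(-61293) = -16565*(-1/61293) = 16565/61293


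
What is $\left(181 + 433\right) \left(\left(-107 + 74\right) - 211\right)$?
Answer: $-149816$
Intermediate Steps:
$\left(181 + 433\right) \left(\left(-107 + 74\right) - 211\right) = 614 \left(-33 - 211\right) = 614 \left(-244\right) = -149816$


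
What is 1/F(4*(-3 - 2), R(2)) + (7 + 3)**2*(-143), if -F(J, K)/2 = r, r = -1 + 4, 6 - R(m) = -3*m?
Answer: -85801/6 ≈ -14300.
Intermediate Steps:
R(m) = 6 + 3*m (R(m) = 6 - (-3)*m = 6 + 3*m)
r = 3
F(J, K) = -6 (F(J, K) = -2*3 = -6)
1/F(4*(-3 - 2), R(2)) + (7 + 3)**2*(-143) = 1/(-6) + (7 + 3)**2*(-143) = 1*(-1/6) + 10**2*(-143) = -1/6 + 100*(-143) = -1/6 - 14300 = -85801/6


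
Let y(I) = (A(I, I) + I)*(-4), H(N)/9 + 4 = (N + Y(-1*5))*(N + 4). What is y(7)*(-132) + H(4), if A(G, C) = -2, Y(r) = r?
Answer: 2532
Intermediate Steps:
H(N) = -36 + 9*(-5 + N)*(4 + N) (H(N) = -36 + 9*((N - 1*5)*(N + 4)) = -36 + 9*((N - 5)*(4 + N)) = -36 + 9*((-5 + N)*(4 + N)) = -36 + 9*(-5 + N)*(4 + N))
y(I) = 8 - 4*I (y(I) = (-2 + I)*(-4) = 8 - 4*I)
y(7)*(-132) + H(4) = (8 - 4*7)*(-132) + (-216 - 9*4 + 9*4**2) = (8 - 28)*(-132) + (-216 - 36 + 9*16) = -20*(-132) + (-216 - 36 + 144) = 2640 - 108 = 2532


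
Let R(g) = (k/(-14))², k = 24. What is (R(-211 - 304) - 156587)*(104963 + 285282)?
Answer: -2994201201655/49 ≈ -6.1106e+10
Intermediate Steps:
R(g) = 144/49 (R(g) = (24/(-14))² = (24*(-1/14))² = (-12/7)² = 144/49)
(R(-211 - 304) - 156587)*(104963 + 285282) = (144/49 - 156587)*(104963 + 285282) = -7672619/49*390245 = -2994201201655/49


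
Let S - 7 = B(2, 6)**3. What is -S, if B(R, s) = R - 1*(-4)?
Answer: -223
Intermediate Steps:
B(R, s) = 4 + R (B(R, s) = R + 4 = 4 + R)
S = 223 (S = 7 + (4 + 2)**3 = 7 + 6**3 = 7 + 216 = 223)
-S = -1*223 = -223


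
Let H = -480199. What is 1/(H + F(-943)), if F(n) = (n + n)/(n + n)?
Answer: -1/480198 ≈ -2.0825e-6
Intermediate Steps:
F(n) = 1 (F(n) = (2*n)/((2*n)) = (2*n)*(1/(2*n)) = 1)
1/(H + F(-943)) = 1/(-480199 + 1) = 1/(-480198) = -1/480198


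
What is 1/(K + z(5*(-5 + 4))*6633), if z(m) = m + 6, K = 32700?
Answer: 1/39333 ≈ 2.5424e-5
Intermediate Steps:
z(m) = 6 + m
1/(K + z(5*(-5 + 4))*6633) = 1/(32700 + (6 + 5*(-5 + 4))*6633) = 1/(32700 + (6 + 5*(-1))*6633) = 1/(32700 + (6 - 5)*6633) = 1/(32700 + 1*6633) = 1/(32700 + 6633) = 1/39333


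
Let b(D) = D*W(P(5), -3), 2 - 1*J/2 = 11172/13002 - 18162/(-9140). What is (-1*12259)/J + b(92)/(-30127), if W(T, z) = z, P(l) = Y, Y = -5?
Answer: 1828759510034747/252509058849 ≈ 7242.4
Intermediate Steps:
J = -8381487/4951595 (J = 4 - 2*(11172/13002 - 18162/(-9140)) = 4 - 2*(11172*(1/13002) - 18162*(-1/9140)) = 4 - 2*(1862/2167 + 9081/4570) = 4 - 2*28187867/9903190 = 4 - 28187867/4951595 = -8381487/4951595 ≈ -1.6927)
P(l) = -5
b(D) = -3*D (b(D) = D*(-3) = -3*D)
(-1*12259)/J + b(92)/(-30127) = (-1*12259)/(-8381487/4951595) - 3*92/(-30127) = -12259*(-4951595/8381487) - 276*(-1/30127) = 60701603105/8381487 + 276/30127 = 1828759510034747/252509058849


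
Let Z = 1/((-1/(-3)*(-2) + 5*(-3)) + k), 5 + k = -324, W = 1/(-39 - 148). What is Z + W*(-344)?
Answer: 2935/1598 ≈ 1.8367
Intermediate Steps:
W = -1/187 (W = 1/(-187) = -1/187 ≈ -0.0053476)
k = -329 (k = -5 - 324 = -329)
Z = -3/1034 (Z = 1/((-1/(-3)*(-2) + 5*(-3)) - 329) = 1/((-1*(-1/3)*(-2) - 15) - 329) = 1/(((1/3)*(-2) - 15) - 329) = 1/((-2/3 - 15) - 329) = 1/(-47/3 - 329) = 1/(-1034/3) = -3/1034 ≈ -0.0029014)
Z + W*(-344) = -3/1034 - 1/187*(-344) = -3/1034 + 344/187 = 2935/1598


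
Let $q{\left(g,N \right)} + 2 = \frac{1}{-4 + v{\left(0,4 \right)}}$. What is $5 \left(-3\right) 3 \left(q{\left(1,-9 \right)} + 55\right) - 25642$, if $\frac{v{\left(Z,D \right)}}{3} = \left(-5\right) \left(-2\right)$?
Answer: $- \frac{728747}{26} \approx -28029.0$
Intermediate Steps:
$v{\left(Z,D \right)} = 30$ ($v{\left(Z,D \right)} = 3 \left(\left(-5\right) \left(-2\right)\right) = 3 \cdot 10 = 30$)
$q{\left(g,N \right)} = - \frac{51}{26}$ ($q{\left(g,N \right)} = -2 + \frac{1}{-4 + 30} = -2 + \frac{1}{26} = - \frac{51}{26}$)
$5 \left(-3\right) 3 \left(q{\left(1,-9 \right)} + 55\right) - 25642 = 5 \left(-3\right) 3 \left(- \frac{51}{26} + 55\right) - 25642 = \left(-15\right) 3 \cdot \frac{1379}{26} - 25642 = \left(-45\right) \frac{1379}{26} - 25642 = - \frac{62055}{26} - 25642 = - \frac{728747}{26}$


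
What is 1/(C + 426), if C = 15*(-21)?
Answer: 1/111 ≈ 0.0090090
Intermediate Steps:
C = -315
1/(C + 426) = 1/(-315 + 426) = 1/111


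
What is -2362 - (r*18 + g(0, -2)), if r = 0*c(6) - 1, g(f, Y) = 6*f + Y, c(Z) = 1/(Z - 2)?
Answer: -2342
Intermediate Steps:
c(Z) = 1/(-2 + Z)
g(f, Y) = Y + 6*f
r = -1 (r = 0/(-2 + 6) - 1 = 0/4 - 1 = 0*(1/4) - 1 = 0 - 1 = -1)
-2362 - (r*18 + g(0, -2)) = -2362 - (-1*18 + (-2 + 6*0)) = -2362 - (-18 + (-2 + 0)) = -2362 - (-18 - 2) = -2362 - 1*(-20) = -2362 + 20 = -2342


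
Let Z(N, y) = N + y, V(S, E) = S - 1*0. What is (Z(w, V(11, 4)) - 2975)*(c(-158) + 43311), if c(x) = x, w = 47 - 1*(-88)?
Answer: -122079837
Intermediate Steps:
w = 135 (w = 47 + 88 = 135)
V(S, E) = S (V(S, E) = S + 0 = S)
(Z(w, V(11, 4)) - 2975)*(c(-158) + 43311) = ((135 + 11) - 2975)*(-158 + 43311) = (146 - 2975)*43153 = -2829*43153 = -122079837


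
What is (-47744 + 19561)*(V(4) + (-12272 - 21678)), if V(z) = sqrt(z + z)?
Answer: 956812850 - 56366*sqrt(2) ≈ 9.5673e+8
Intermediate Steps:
V(z) = sqrt(2)*sqrt(z) (V(z) = sqrt(2*z) = sqrt(2)*sqrt(z))
(-47744 + 19561)*(V(4) + (-12272 - 21678)) = (-47744 + 19561)*(sqrt(2)*sqrt(4) + (-12272 - 21678)) = -28183*(sqrt(2)*2 - 33950) = -28183*(2*sqrt(2) - 33950) = -28183*(-33950 + 2*sqrt(2)) = 956812850 - 56366*sqrt(2)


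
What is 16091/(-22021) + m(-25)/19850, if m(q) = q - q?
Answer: -16091/22021 ≈ -0.73071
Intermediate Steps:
m(q) = 0
16091/(-22021) + m(-25)/19850 = 16091/(-22021) + 0/19850 = 16091*(-1/22021) + 0*(1/19850) = -16091/22021 + 0 = -16091/22021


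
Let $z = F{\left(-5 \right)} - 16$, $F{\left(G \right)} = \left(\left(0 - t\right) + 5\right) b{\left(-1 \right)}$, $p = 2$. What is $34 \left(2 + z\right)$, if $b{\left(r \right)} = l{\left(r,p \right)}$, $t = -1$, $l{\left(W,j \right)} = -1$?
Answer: $-680$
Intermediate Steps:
$b{\left(r \right)} = -1$
$F{\left(G \right)} = -6$ ($F{\left(G \right)} = \left(\left(0 - -1\right) + 5\right) \left(-1\right) = \left(\left(0 + 1\right) + 5\right) \left(-1\right) = \left(1 + 5\right) \left(-1\right) = 6 \left(-1\right) = -6$)
$z = -22$ ($z = -6 - 16 = -22$)
$34 \left(2 + z\right) = 34 \left(2 - 22\right) = 34 \left(-20\right) = -680$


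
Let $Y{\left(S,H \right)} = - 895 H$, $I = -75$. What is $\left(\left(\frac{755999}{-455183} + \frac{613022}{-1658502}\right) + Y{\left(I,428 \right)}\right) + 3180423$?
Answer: $\frac{1055894551234807417}{377460957933} \approx 2.7974 \cdot 10^{6}$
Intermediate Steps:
$\left(\left(\frac{755999}{-455183} + \frac{613022}{-1658502}\right) + Y{\left(I,428 \right)}\right) + 3180423 = \left(\left(\frac{755999}{-455183} + \frac{613022}{-1658502}\right) - 383060\right) + 3180423 = \left(\left(755999 \left(- \frac{1}{455183}\right) + 613022 \left(- \frac{1}{1658502}\right)\right) - 383060\right) + 3180423 = \left(\left(- \frac{755999}{455183} - \frac{306511}{829251}\right) - 383060\right) + 3180423 = \left(- \frac{766431523262}{377460957933} - 383060\right) + 3180423 = - \frac{144590960977338242}{377460957933} + 3180423 = \frac{1055894551234807417}{377460957933}$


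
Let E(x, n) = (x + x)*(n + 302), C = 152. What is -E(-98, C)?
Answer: 88984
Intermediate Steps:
E(x, n) = 2*x*(302 + n) (E(x, n) = (2*x)*(302 + n) = 2*x*(302 + n))
-E(-98, C) = -2*(-98)*(302 + 152) = -2*(-98)*454 = -1*(-88984) = 88984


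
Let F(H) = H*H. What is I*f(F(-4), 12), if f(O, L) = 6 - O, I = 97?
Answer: -970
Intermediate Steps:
F(H) = H²
I*f(F(-4), 12) = 97*(6 - 1*(-4)²) = 97*(6 - 1*16) = 97*(6 - 16) = 97*(-10) = -970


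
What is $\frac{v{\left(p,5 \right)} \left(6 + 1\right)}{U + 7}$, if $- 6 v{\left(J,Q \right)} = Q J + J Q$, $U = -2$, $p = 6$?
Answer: $-14$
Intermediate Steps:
$v{\left(J,Q \right)} = - \frac{J Q}{3}$ ($v{\left(J,Q \right)} = - \frac{Q J + J Q}{6} = - \frac{J Q + J Q}{6} = - \frac{2 J Q}{6} = - \frac{J Q}{3}$)
$\frac{v{\left(p,5 \right)} \left(6 + 1\right)}{U + 7} = \frac{\left(- \frac{1}{3}\right) 6 \cdot 5 \left(6 + 1\right)}{-2 + 7} = \frac{\left(-10\right) 7}{5} = \left(-70\right) \frac{1}{5} = -14$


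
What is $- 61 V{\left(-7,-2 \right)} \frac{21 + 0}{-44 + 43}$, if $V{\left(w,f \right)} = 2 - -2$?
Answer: $5124$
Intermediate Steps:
$V{\left(w,f \right)} = 4$ ($V{\left(w,f \right)} = 2 + 2 = 4$)
$- 61 V{\left(-7,-2 \right)} \frac{21 + 0}{-44 + 43} = \left(-61\right) 4 \frac{21 + 0}{-44 + 43} = - 244 \frac{21}{-1} = - 244 \cdot 21 \left(-1\right) = \left(-244\right) \left(-21\right) = 5124$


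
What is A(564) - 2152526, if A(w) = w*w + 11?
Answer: -1834419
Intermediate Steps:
A(w) = 11 + w² (A(w) = w² + 11 = 11 + w²)
A(564) - 2152526 = (11 + 564²) - 2152526 = (11 + 318096) - 2152526 = 318107 - 2152526 = -1834419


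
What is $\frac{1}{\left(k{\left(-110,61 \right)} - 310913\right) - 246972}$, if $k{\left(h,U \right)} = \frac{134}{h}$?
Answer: $- \frac{55}{30683742} \approx -1.7925 \cdot 10^{-6}$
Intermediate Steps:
$\frac{1}{\left(k{\left(-110,61 \right)} - 310913\right) - 246972} = \frac{1}{\left(\frac{134}{-110} - 310913\right) - 246972} = \frac{1}{\left(134 \left(- \frac{1}{110}\right) - 310913\right) - 246972} = \frac{1}{\left(- \frac{67}{55} - 310913\right) - 246972} = \frac{1}{- \frac{17100282}{55} - 246972} = \frac{1}{- \frac{30683742}{55}} = - \frac{55}{30683742}$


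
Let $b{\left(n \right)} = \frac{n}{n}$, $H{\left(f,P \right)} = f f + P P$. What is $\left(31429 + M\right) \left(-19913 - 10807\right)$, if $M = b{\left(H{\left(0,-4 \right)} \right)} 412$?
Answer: $-978155520$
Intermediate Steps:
$H{\left(f,P \right)} = P^{2} + f^{2}$ ($H{\left(f,P \right)} = f^{2} + P^{2} = P^{2} + f^{2}$)
$b{\left(n \right)} = 1$
$M = 412$ ($M = 1 \cdot 412 = 412$)
$\left(31429 + M\right) \left(-19913 - 10807\right) = \left(31429 + 412\right) \left(-19913 - 10807\right) = 31841 \left(-30720\right) = -978155520$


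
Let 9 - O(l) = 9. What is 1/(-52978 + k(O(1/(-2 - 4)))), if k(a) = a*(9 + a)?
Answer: -1/52978 ≈ -1.8876e-5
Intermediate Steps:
O(l) = 0 (O(l) = 9 - 1*9 = 9 - 9 = 0)
1/(-52978 + k(O(1/(-2 - 4)))) = 1/(-52978 + 0*(9 + 0)) = 1/(-52978 + 0*9) = 1/(-52978 + 0) = 1/(-52978) = -1/52978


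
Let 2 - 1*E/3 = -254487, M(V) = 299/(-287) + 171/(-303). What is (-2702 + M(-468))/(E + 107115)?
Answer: -13061572/4205926739 ≈ -0.0031055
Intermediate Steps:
M(V) = -46558/28987 (M(V) = 299*(-1/287) + 171*(-1/303) = -299/287 - 57/101 = -46558/28987)
E = 763467 (E = 6 - 3*(-254487) = 6 + 763461 = 763467)
(-2702 + M(-468))/(E + 107115) = (-2702 - 46558/28987)/(763467 + 107115) = -78369432/28987/870582 = -78369432/28987*1/870582 = -13061572/4205926739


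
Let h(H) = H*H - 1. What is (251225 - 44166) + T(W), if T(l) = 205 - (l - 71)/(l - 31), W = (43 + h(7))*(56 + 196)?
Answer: 4746530003/22901 ≈ 2.0726e+5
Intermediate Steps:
h(H) = -1 + H² (h(H) = H² - 1 = -1 + H²)
W = 22932 (W = (43 + (-1 + 7²))*(56 + 196) = (43 + (-1 + 49))*252 = (43 + 48)*252 = 91*252 = 22932)
T(l) = 205 - (-71 + l)/(-31 + l)
(251225 - 44166) + T(W) = (251225 - 44166) + 4*(-1571 + 51*22932)/(-31 + 22932) = 207059 + 4*(-1571 + 1169532)/22901 = 207059 + 4*(1/22901)*1167961 = 207059 + 4671844/22901 = 4746530003/22901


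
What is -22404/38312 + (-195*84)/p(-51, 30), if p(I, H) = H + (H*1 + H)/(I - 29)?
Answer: -5369281/9578 ≈ -560.58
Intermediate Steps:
p(I, H) = H + 2*H/(-29 + I) (p(I, H) = H + (H + H)/(-29 + I) = H + (2*H)/(-29 + I) = H + 2*H/(-29 + I))
-22404/38312 + (-195*84)/p(-51, 30) = -22404/38312 + (-195*84)/((30*(-27 - 51)/(-29 - 51))) = -22404*1/38312 - 16380/(30*(-78)/(-80)) = -5601/9578 - 16380/(30*(-1/80)*(-78)) = -5601/9578 - 16380/117/4 = -5601/9578 - 16380*4/117 = -5601/9578 - 560 = -5369281/9578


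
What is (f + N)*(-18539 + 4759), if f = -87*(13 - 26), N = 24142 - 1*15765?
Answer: -131020240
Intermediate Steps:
N = 8377 (N = 24142 - 15765 = 8377)
f = 1131 (f = -87*(-13) = 1131)
(f + N)*(-18539 + 4759) = (1131 + 8377)*(-18539 + 4759) = 9508*(-13780) = -131020240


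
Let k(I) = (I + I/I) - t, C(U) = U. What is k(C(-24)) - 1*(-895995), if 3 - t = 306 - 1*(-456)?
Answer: 896731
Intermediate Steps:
t = -759 (t = 3 - (306 - 1*(-456)) = 3 - (306 + 456) = 3 - 1*762 = 3 - 762 = -759)
k(I) = 760 + I (k(I) = (I + I/I) - 1*(-759) = (I + 1) + 759 = (1 + I) + 759 = 760 + I)
k(C(-24)) - 1*(-895995) = (760 - 24) - 1*(-895995) = 736 + 895995 = 896731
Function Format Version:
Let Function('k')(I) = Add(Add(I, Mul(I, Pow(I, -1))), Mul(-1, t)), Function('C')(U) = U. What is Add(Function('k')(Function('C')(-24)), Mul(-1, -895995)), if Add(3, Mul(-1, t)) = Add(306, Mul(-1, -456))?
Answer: 896731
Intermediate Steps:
t = -759 (t = Add(3, Mul(-1, Add(306, Mul(-1, -456)))) = Add(3, Mul(-1, Add(306, 456))) = Add(3, Mul(-1, 762)) = Add(3, -762) = -759)
Function('k')(I) = Add(760, I) (Function('k')(I) = Add(Add(I, Mul(I, Pow(I, -1))), Mul(-1, -759)) = Add(Add(I, 1), 759) = Add(Add(1, I), 759) = Add(760, I))
Add(Function('k')(Function('C')(-24)), Mul(-1, -895995)) = Add(Add(760, -24), Mul(-1, -895995)) = Add(736, 895995) = 896731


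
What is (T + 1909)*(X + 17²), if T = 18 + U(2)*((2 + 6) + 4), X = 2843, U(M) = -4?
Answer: 5885028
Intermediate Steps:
T = -30 (T = 18 - 4*((2 + 6) + 4) = 18 - 4*(8 + 4) = 18 - 4*12 = 18 - 48 = -30)
(T + 1909)*(X + 17²) = (-30 + 1909)*(2843 + 17²) = 1879*(2843 + 289) = 1879*3132 = 5885028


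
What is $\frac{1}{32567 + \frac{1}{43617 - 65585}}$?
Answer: $\frac{21968}{715431855} \approx 3.0706 \cdot 10^{-5}$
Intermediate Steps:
$\frac{1}{32567 + \frac{1}{43617 - 65585}} = \frac{1}{32567 + \frac{1}{-21968}} = \frac{1}{32567 - \frac{1}{21968}} = \frac{1}{\frac{715431855}{21968}} = \frac{21968}{715431855}$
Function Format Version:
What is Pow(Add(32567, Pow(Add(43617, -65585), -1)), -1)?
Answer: Rational(21968, 715431855) ≈ 3.0706e-5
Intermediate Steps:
Pow(Add(32567, Pow(Add(43617, -65585), -1)), -1) = Pow(Add(32567, Pow(-21968, -1)), -1) = Pow(Add(32567, Rational(-1, 21968)), -1) = Pow(Rational(715431855, 21968), -1) = Rational(21968, 715431855)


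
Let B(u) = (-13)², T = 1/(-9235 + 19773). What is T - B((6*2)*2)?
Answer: -1780921/10538 ≈ -169.00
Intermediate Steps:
T = 1/10538 ≈ 9.4895e-5
B(u) = 169
T - B((6*2)*2) = 1/10538 - 1*169 = 1/10538 - 169 = -1780921/10538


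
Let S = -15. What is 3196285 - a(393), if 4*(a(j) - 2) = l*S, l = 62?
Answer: 6393031/2 ≈ 3.1965e+6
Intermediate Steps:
a(j) = -461/2 (a(j) = 2 + (62*(-15))/4 = 2 + (¼)*(-930) = 2 - 465/2 = -461/2)
3196285 - a(393) = 3196285 - 1*(-461/2) = 3196285 + 461/2 = 6393031/2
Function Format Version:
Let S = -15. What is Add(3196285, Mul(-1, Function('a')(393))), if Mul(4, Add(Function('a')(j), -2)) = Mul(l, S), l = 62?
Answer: Rational(6393031, 2) ≈ 3.1965e+6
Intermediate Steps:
Function('a')(j) = Rational(-461, 2) (Function('a')(j) = Add(2, Mul(Rational(1, 4), Mul(62, -15))) = Add(2, Mul(Rational(1, 4), -930)) = Add(2, Rational(-465, 2)) = Rational(-461, 2))
Add(3196285, Mul(-1, Function('a')(393))) = Add(3196285, Mul(-1, Rational(-461, 2))) = Add(3196285, Rational(461, 2)) = Rational(6393031, 2)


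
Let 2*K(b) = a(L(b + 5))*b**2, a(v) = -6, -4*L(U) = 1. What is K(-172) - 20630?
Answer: -109382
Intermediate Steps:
L(U) = -1/4 (L(U) = -1/4*1 = -1/4)
K(b) = -3*b**2 (K(b) = (-6*b**2)/2 = -3*b**2)
K(-172) - 20630 = -3*(-172)**2 - 20630 = -3*29584 - 20630 = -88752 - 20630 = -109382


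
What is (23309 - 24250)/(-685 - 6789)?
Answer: 941/7474 ≈ 0.12590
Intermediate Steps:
(23309 - 24250)/(-685 - 6789) = -941/(-7474) = -941*(-1/7474) = 941/7474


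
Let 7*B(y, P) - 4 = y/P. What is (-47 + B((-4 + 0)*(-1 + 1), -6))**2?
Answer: 105625/49 ≈ 2155.6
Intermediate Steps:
B(y, P) = 4/7 + y/(7*P) (B(y, P) = 4/7 + (y/P)/7 = 4/7 + y/(7*P))
(-47 + B((-4 + 0)*(-1 + 1), -6))**2 = (-47 + (1/7)*((-4 + 0)*(-1 + 1) + 4*(-6))/(-6))**2 = (-47 + (1/7)*(-1/6)*(-4*0 - 24))**2 = (-47 + (1/7)*(-1/6)*(0 - 24))**2 = (-47 + (1/7)*(-1/6)*(-24))**2 = (-47 + 4/7)**2 = (-325/7)**2 = 105625/49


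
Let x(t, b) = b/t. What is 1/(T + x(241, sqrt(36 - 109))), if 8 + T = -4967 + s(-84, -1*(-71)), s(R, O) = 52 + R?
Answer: -290811567/1456093516042 - 241*I*sqrt(73)/1456093516042 ≈ -0.00019972 - 1.4141e-9*I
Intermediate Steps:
T = -5007 (T = -8 + (-4967 + (52 - 84)) = -8 + (-4967 - 32) = -8 - 4999 = -5007)
1/(T + x(241, sqrt(36 - 109))) = 1/(-5007 + sqrt(36 - 109)/241) = 1/(-5007 + sqrt(-73)*(1/241)) = 1/(-5007 + (I*sqrt(73))*(1/241)) = 1/(-5007 + I*sqrt(73)/241)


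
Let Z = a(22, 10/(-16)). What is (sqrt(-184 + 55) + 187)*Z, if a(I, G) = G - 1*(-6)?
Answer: 8041/8 + 43*I*sqrt(129)/8 ≈ 1005.1 + 61.048*I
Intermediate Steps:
a(I, G) = 6 + G (a(I, G) = G + 6 = 6 + G)
Z = 43/8 (Z = 6 + 10/(-16) = 6 + 10*(-1/16) = 6 - 5/8 = 43/8 ≈ 5.3750)
(sqrt(-184 + 55) + 187)*Z = (sqrt(-184 + 55) + 187)*(43/8) = (sqrt(-129) + 187)*(43/8) = (I*sqrt(129) + 187)*(43/8) = (187 + I*sqrt(129))*(43/8) = 8041/8 + 43*I*sqrt(129)/8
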